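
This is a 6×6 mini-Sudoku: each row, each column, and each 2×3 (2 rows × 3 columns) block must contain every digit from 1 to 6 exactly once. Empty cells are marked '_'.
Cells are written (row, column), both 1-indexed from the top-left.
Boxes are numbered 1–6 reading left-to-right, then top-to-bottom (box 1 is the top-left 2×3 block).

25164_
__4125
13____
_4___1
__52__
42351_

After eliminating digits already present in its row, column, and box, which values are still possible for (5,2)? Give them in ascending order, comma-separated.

1,6

Row 5 already contains {2, 5}.
Column 2 already contains {2, 3, 4, 5}.
Its 2×3 block (box 5) already contains {2, 3, 4, 5}.
Removing those from 1–6 leaves {1, 6} as the candidates for (5,2).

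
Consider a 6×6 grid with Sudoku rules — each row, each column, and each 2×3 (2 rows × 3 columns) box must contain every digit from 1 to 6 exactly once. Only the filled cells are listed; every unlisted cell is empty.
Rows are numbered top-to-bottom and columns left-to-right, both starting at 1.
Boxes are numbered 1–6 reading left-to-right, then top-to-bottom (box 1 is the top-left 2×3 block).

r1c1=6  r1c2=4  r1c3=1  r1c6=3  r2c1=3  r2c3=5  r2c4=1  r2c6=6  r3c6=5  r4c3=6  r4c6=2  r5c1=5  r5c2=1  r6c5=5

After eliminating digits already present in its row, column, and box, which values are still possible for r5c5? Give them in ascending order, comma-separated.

2,3,4,6

Row 5 already contains {1, 5}.
Column 5 already contains {5}.
Its 2×3 block (box 6) already contains {5}.
Removing those from 1–6 leaves {2, 3, 4, 6} as the candidates for r5c5.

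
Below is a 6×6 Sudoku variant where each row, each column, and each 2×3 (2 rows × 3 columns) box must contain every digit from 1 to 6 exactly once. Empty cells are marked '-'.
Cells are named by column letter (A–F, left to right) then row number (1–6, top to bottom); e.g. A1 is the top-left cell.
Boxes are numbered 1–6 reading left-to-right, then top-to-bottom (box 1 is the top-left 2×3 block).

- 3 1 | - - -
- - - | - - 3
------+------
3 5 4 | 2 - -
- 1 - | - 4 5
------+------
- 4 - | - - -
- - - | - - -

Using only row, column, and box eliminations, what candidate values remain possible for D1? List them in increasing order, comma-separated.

4,5,6

Row 1 already contains {1, 3}.
Column D already contains {2}.
Its 2×3 block (box 2) already contains {3}.
Removing those from 1–6 leaves {4, 5, 6} as the candidates for D1.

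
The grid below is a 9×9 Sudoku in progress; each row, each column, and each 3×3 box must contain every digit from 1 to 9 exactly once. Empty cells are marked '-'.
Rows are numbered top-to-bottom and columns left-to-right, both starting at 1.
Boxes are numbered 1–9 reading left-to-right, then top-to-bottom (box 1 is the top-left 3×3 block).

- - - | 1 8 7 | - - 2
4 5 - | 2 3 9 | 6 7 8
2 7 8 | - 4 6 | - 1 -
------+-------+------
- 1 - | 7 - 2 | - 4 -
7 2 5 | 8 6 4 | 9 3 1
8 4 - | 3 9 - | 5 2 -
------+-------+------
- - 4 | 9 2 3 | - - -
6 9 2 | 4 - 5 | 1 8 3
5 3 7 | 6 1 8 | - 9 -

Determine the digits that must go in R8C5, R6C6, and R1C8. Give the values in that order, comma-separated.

For R8C5:
  Row 8 already contains {1, 2, 3, 4, 5, 6, 8, 9}.
  Column 5 already contains {1, 2, 3, 4, 6, 8, 9}.
  Its 3×3 block (box 8) already contains {1, 2, 3, 4, 5, 6, 8, 9}.
  The only value from 1–9 not eliminated is 7, so R8C5 = 7.
For R6C6:
  Row 6 already contains {2, 3, 4, 5, 8, 9}.
  Column 6 already contains {2, 3, 4, 5, 6, 7, 8, 9}.
  Its 3×3 block (box 5) already contains {2, 3, 4, 6, 7, 8, 9}.
  The only value from 1–9 not eliminated is 1, so R6C6 = 1.
For R1C8:
  Row 1 already contains {1, 2, 7, 8}.
  Column 8 already contains {1, 2, 3, 4, 7, 8, 9}.
  Its 3×3 block (box 3) already contains {1, 2, 6, 7, 8}.
  The only value from 1–9 not eliminated is 5, so R1C8 = 5.

7,1,5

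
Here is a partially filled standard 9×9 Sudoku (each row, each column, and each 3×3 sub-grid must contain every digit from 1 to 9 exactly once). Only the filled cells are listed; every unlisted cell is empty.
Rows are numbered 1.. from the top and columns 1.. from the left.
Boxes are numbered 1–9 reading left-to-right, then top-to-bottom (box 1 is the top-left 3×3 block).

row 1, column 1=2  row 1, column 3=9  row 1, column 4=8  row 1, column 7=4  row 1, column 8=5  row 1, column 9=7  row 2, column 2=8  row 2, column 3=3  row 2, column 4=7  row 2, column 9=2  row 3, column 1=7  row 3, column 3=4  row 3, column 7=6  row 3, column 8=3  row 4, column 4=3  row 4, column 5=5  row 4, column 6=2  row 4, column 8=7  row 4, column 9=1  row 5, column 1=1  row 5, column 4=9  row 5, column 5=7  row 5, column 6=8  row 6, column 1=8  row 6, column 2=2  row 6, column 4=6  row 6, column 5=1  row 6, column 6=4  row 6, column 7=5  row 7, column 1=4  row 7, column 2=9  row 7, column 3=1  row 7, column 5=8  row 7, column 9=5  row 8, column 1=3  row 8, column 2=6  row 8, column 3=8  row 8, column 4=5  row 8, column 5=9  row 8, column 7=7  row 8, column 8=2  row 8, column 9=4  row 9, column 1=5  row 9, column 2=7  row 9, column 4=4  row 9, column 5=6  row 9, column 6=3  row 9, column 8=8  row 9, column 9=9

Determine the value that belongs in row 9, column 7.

Row 9 already contains {3, 4, 5, 6, 7, 8, 9}.
Column 7 already contains {4, 5, 6, 7}.
Its 3×3 block (box 9) already contains {2, 4, 5, 7, 8, 9}.
The only value from 1–9 not eliminated is 1, so row 9, column 7 = 1.

1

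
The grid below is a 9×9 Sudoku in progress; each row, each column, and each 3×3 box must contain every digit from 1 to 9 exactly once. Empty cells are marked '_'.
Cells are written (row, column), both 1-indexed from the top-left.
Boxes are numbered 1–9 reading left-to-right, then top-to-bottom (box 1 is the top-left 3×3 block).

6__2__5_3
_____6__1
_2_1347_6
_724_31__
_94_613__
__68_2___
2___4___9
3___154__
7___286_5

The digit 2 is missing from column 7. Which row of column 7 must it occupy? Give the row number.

2

Consider where 2 can go in column 7.
(6,7) is out (row 6 already has a 2).
(7,7) is out (row 7 already has a 2).
So the only cell in column 7 that can hold 2 is (2,7).
That is row 2.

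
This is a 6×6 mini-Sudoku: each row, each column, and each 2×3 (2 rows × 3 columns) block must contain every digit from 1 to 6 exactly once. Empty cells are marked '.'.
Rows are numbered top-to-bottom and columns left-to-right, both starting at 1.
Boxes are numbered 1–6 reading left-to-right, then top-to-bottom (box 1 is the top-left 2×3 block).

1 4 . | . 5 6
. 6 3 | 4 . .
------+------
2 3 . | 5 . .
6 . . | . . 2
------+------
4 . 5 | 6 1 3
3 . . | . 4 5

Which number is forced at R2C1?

5

Row 2 already contains {3, 4, 6}.
Column 1 already contains {1, 2, 3, 4, 6}.
Its 2×3 block (box 1) already contains {1, 3, 4, 6}.
The only value from 1–6 not eliminated is 5, so R2C1 = 5.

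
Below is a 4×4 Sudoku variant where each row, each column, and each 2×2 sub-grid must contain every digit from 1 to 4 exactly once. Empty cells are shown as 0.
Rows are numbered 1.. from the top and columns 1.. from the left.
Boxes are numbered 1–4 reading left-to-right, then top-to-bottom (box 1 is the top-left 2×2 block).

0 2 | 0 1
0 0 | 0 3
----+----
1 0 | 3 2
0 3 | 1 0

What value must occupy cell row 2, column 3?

2

Cell row 2, column 3 itself could take any of {2, 4} by direct elimination.
Consider where 2 can go in row 2.
row 2, column 1 is out (box 1 already has a 2).
row 2, column 2 is out (column 2 already has a 2).
So the only cell in row 2 that can hold 2 is row 2, column 3.
Therefore row 2, column 3 = 2.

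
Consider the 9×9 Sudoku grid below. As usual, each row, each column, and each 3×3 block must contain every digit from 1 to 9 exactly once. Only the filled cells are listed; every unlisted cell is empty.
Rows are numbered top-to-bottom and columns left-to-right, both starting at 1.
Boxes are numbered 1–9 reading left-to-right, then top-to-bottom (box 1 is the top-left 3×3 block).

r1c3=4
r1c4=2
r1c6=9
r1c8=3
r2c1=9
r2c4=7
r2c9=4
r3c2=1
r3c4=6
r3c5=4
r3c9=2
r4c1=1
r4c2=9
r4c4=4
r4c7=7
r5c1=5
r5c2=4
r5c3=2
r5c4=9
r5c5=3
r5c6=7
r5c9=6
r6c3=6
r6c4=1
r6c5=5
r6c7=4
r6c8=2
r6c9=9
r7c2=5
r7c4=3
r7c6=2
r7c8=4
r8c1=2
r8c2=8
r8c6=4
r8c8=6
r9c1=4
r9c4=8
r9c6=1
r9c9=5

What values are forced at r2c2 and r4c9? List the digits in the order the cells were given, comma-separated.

2,3

For r2c2:
  Consider where 2 can go in row 2.
  r2c3 is out (column 3 already has a 2).
  r2c5 is out (box 2 already has a 2).
  r2c6 is out (column 6 already has a 2).
  r2c7 is out (box 3 already has a 2).
  r2c8 is out (column 8 already has a 2).
  So the only cell in row 2 that can hold 2 is r2c2.
  So r2c2 = 2.
For r4c9:
  Consider where 3 can go in box 6.
  r4c8 is out (column 8 already has a 3).
  r5c7 is out (row 5 already has a 3).
  r5c8 is out (row 5 already has a 3).
  So the only cell in box 6 that can hold 3 is r4c9.
  So r4c9 = 3.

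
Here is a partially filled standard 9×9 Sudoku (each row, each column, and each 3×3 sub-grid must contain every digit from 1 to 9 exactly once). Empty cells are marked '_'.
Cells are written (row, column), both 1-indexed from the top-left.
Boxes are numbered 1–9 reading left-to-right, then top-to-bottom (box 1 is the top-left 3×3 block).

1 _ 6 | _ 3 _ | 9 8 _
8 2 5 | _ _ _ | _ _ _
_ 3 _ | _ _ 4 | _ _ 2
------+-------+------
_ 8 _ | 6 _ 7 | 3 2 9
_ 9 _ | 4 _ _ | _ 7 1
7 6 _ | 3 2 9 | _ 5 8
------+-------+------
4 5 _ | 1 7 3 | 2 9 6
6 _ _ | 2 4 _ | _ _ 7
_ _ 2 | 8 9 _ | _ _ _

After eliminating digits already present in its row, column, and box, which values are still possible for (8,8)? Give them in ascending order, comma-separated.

1,3

Row 8 already contains {2, 4, 6, 7}.
Column 8 already contains {2, 5, 7, 8, 9}.
Its 3×3 block (box 9) already contains {2, 6, 7, 9}.
Removing those from 1–9 leaves {1, 3} as the candidates for (8,8).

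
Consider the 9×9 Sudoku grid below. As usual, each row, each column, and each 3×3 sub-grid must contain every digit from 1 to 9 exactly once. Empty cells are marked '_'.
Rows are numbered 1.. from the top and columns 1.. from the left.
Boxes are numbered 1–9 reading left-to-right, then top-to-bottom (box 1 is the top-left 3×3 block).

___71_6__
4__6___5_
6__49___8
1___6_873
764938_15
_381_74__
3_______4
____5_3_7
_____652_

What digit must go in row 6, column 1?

5

Cell row 6, column 1 itself could take any of {2, 5, 9} by direct elimination.
Consider where 5 can go in row 6.
row 6, column 5 is out (column 5 already has a 5).
row 6, column 8 is out (column 8 already has a 5).
row 6, column 9 is out (column 9 already has a 5).
So the only cell in row 6 that can hold 5 is row 6, column 1.
Therefore row 6, column 1 = 5.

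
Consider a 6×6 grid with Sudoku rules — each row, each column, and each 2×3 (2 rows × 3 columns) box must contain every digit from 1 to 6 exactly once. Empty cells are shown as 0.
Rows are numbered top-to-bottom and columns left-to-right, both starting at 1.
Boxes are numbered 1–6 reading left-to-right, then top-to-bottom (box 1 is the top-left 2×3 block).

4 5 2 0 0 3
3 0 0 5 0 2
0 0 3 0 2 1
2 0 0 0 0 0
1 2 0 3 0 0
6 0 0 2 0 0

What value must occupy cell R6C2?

Cell R6C2 itself could take any of {3, 4} by direct elimination.
Consider where 3 can go in column 2.
R2C2 is out (row 2 already has a 3).
R3C2 is out (row 3 already has a 3).
R4C2 is out (box 3 already has a 3).
So the only cell in column 2 that can hold 3 is R6C2.
Therefore R6C2 = 3.

3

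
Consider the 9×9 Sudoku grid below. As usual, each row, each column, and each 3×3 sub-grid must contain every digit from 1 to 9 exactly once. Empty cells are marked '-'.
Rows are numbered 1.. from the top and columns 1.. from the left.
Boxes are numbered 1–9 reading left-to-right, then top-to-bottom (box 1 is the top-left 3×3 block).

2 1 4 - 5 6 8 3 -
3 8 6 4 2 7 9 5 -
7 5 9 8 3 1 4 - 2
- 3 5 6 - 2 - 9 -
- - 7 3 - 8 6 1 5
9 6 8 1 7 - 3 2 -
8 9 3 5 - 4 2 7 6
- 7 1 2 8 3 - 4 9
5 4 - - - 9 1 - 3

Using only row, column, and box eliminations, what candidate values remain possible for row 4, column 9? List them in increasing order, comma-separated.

4,7,8

Row 4 already contains {2, 3, 5, 6, 9}.
Column 9 already contains {2, 3, 5, 6, 9}.
Its 3×3 block (box 6) already contains {1, 2, 3, 5, 6, 9}.
Removing those from 1–9 leaves {4, 7, 8} as the candidates for row 4, column 9.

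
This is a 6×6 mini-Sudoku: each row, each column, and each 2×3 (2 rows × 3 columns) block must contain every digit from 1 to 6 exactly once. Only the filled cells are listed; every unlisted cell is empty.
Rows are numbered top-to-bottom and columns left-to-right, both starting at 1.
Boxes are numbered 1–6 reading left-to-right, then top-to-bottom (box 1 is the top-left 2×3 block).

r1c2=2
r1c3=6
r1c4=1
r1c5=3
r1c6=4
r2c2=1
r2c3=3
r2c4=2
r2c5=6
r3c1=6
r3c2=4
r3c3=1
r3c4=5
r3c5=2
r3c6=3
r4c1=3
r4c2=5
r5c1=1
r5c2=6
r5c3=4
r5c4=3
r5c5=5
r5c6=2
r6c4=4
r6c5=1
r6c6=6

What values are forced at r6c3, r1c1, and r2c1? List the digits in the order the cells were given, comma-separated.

For r6c3:
  Consider where 5 can go in column 3.
  r4c3 is out (row 4 already has a 5).
  So the only cell in column 3 that can hold 5 is r6c3.
  So r6c3 = 5.
For r1c1:
  Row 1 already contains {1, 2, 3, 4, 6}.
  Column 1 already contains {1, 3, 6}.
  Its 2×3 block (box 1) already contains {1, 2, 3, 6}.
  The only value from 1–6 not eliminated is 5, so r1c1 = 5.
For r2c1:
  Consider where 4 can go in column 1.
  r1c1 is out (row 1 already has a 4).
  r6c1 is out (row 6 already has a 4).
  So the only cell in column 1 that can hold 4 is r2c1.
  So r2c1 = 4.

5,5,4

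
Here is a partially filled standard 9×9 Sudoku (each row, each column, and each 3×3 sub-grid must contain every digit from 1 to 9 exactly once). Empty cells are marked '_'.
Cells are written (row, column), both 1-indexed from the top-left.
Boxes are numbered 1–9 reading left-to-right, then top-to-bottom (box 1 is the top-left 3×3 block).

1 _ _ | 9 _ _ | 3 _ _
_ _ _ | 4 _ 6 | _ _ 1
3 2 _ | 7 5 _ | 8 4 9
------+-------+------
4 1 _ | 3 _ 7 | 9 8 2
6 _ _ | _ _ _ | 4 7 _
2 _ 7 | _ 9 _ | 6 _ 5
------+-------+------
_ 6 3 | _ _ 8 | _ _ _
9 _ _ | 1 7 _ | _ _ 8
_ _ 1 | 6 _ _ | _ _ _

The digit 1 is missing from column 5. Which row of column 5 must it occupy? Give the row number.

Consider where 1 can go in column 5.
(1,5) is out (row 1 already has a 1).
(2,5) is out (row 2 already has a 1).
(4,5) is out (row 4 already has a 1).
(7,5) is out (box 8 already has a 1).
(9,5) is out (row 9 already has a 1).
So the only cell in column 5 that can hold 1 is (5,5).
That is row 5.

5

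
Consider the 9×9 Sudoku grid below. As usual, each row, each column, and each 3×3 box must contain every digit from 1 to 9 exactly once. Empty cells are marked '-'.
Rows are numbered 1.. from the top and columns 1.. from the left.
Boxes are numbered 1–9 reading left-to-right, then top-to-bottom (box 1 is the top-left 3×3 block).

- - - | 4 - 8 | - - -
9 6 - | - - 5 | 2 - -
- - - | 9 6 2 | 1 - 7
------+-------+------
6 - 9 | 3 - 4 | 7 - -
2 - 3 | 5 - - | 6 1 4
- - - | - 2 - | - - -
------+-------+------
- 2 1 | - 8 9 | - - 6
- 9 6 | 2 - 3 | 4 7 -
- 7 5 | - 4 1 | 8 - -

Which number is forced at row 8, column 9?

1

Cell row 8, column 9 itself could take any of {1, 5} by direct elimination.
Consider where 1 can go in row 8.
row 8, column 1 is out (box 7 already has a 1).
row 8, column 5 is out (box 8 already has a 1).
So the only cell in row 8 that can hold 1 is row 8, column 9.
Therefore row 8, column 9 = 1.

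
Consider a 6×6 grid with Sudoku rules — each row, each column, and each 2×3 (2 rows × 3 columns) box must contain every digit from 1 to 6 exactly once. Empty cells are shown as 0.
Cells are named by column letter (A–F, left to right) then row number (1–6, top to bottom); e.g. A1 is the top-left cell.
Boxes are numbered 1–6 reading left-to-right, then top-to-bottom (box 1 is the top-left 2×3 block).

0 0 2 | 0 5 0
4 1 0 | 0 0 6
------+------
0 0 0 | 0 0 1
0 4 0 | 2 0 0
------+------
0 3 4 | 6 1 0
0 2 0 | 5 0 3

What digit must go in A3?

2

Cell A3 itself could take any of {2, 3, 5, 6} by direct elimination.
Consider where 2 can go in row 3.
B3 is out (column B already has a 2).
C3 is out (column C already has a 2).
D3 is out (column D already has a 2).
E3 is out (box 4 already has a 2).
So the only cell in row 3 that can hold 2 is A3.
Therefore A3 = 2.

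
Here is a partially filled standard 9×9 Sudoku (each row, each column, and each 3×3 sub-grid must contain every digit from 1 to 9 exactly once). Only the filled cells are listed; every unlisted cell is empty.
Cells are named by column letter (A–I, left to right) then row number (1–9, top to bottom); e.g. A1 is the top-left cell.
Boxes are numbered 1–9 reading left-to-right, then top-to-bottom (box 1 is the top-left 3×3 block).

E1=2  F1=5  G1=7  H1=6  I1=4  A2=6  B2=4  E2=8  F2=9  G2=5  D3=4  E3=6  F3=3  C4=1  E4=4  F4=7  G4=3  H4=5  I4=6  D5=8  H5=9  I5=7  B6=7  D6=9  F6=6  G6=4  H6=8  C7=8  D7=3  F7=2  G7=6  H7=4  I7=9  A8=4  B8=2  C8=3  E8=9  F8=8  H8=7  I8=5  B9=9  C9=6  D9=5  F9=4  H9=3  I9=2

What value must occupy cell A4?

9

Cell A4 itself could take any of {2, 8, 9} by direct elimination.
Consider where 9 can go in box 4.
B4 is out (column B already has a 9). A5 is out (row 5 already has a 9). B5 is out (row 5 already has a 9). C5 is out (row 5 already has a 9). The remaining empty cells in box 4 are similarly blocked.
So the only cell in box 4 that can hold 9 is A4.
Therefore A4 = 9.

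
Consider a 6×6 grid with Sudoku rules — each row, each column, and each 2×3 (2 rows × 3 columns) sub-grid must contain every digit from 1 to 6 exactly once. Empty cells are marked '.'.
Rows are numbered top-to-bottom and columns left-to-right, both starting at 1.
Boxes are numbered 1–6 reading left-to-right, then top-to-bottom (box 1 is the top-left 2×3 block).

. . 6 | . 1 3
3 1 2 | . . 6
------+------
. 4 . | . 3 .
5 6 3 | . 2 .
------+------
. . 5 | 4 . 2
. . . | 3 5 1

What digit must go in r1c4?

Cell r1c4 itself could take any of {2, 5} by direct elimination.
Consider where 2 can go in column 4.
r2c4 is out (row 2 already has a 2).
r3c4 is out (box 4 already has a 2).
r4c4 is out (row 4 already has a 2).
So the only cell in column 4 that can hold 2 is r1c4.
Therefore r1c4 = 2.

2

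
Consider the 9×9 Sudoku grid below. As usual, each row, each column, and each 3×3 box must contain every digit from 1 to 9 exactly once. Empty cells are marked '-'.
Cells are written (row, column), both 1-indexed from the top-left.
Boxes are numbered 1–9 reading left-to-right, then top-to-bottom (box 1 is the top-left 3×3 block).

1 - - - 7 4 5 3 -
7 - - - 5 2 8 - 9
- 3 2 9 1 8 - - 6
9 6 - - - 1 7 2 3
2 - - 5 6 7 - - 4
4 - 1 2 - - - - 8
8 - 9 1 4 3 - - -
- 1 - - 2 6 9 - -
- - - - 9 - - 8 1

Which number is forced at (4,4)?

4

Cell (4,4) itself could take any of {4, 8} by direct elimination.
Consider where 4 can go in column 4.
(1,4) is out (row 1 already has a 4).
(2,4) is out (box 2 already has a 4).
(8,4) is out (box 8 already has a 4).
(9,4) is out (box 8 already has a 4).
So the only cell in column 4 that can hold 4 is (4,4).
Therefore (4,4) = 4.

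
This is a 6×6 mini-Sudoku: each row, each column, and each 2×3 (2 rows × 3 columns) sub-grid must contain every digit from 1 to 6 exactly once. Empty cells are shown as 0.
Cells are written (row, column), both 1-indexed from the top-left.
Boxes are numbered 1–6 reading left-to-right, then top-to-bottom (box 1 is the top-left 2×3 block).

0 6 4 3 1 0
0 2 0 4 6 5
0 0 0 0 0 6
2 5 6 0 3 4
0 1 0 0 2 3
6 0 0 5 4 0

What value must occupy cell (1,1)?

5

Row 1 already contains {1, 3, 4, 6}.
Column 1 already contains {2, 6}.
Its 2×3 block (box 1) already contains {2, 4, 6}.
The only value from 1–6 not eliminated is 5, so (1,1) = 5.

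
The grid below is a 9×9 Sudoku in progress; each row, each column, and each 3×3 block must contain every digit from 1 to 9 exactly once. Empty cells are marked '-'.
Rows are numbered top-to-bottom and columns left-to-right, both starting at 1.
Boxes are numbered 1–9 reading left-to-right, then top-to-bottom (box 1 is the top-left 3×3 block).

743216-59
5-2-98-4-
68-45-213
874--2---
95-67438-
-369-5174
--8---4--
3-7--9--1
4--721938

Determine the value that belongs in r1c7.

Row 1 already contains {1, 2, 3, 4, 5, 6, 7, 9}.
Column 7 already contains {1, 2, 3, 4, 9}.
Its 3×3 block (box 3) already contains {1, 2, 3, 4, 5, 9}.
The only value from 1–9 not eliminated is 8, so r1c7 = 8.

8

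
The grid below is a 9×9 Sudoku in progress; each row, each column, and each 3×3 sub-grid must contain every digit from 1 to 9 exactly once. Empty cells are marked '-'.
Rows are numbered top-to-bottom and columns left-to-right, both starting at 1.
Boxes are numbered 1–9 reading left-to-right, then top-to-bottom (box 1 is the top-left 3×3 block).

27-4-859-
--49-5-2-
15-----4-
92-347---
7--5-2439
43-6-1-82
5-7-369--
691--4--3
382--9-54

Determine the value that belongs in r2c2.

Row 2 already contains {2, 4, 5, 9}.
Column 2 already contains {2, 3, 5, 7, 8, 9}.
Its 3×3 block (box 1) already contains {1, 2, 4, 5, 7}.
The only value from 1–9 not eliminated is 6, so r2c2 = 6.

6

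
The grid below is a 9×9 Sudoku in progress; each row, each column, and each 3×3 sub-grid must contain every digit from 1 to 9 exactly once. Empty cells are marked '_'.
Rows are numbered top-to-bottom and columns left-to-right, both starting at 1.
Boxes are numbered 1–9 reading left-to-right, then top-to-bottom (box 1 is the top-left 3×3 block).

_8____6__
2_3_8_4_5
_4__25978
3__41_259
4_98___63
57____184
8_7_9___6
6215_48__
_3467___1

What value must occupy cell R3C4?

Cell R3C4 itself could take any of {1, 3} by direct elimination.
Consider where 3 can go in row 3.
R3C1 is out (column 1 already has a 3).
R3C3 is out (column 3 already has a 3).
So the only cell in row 3 that can hold 3 is R3C4.
Therefore R3C4 = 3.

3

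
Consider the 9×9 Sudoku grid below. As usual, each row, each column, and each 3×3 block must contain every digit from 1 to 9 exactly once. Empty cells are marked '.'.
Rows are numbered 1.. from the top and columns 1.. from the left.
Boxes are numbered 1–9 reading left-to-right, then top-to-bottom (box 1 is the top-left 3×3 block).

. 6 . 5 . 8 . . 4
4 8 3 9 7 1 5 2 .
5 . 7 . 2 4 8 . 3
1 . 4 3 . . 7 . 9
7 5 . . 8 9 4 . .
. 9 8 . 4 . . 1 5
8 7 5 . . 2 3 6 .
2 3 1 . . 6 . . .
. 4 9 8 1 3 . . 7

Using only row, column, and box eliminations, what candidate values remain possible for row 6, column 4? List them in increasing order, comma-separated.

2,6,7

Row 6 already contains {1, 4, 5, 8, 9}.
Column 4 already contains {3, 5, 8, 9}.
Its 3×3 block (box 5) already contains {3, 4, 8, 9}.
Removing those from 1–9 leaves {2, 6, 7} as the candidates for row 6, column 4.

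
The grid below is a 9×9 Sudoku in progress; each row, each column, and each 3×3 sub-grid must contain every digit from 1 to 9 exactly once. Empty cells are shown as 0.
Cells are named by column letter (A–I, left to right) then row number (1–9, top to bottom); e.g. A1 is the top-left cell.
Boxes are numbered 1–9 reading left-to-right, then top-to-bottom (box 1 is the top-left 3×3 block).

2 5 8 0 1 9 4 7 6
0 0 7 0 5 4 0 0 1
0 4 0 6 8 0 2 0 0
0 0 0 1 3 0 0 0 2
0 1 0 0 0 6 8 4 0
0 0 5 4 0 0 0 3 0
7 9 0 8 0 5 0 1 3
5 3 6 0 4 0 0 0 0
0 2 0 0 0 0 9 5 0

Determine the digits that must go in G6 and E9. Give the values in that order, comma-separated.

For G6:
  Consider where 1 can go in column G.
  G2 is out (row 2 already has a 1).
  G4 is out (row 4 already has a 1).
  G7 is out (row 7 already has a 1).
  G8 is out (box 9 already has a 1).
  So the only cell in column G that can hold 1 is G6.
  So G6 = 1.
For E9:
  Consider where 6 can go in row 9.
  A9 is out (box 7 already has a 6).
  C9 is out (column C already has a 6).
  D9 is out (column D already has a 6).
  F9 is out (column F already has a 6).
  I9 is out (column I already has a 6).
  So the only cell in row 9 that can hold 6 is E9.
  So E9 = 6.

1,6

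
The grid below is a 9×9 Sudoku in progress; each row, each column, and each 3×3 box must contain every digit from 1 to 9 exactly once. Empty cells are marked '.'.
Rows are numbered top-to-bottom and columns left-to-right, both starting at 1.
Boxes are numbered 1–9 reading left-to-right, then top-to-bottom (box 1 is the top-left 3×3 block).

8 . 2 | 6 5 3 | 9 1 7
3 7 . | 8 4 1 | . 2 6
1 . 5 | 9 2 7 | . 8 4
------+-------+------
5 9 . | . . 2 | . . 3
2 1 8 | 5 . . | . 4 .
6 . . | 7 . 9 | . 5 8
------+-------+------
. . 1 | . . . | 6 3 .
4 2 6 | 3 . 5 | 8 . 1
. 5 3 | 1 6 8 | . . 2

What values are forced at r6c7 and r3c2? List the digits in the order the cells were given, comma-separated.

For r6c7:
  Consider where 2 can go in box 6.
  r4c7 is out (row 4 already has a 2).
  r4c8 is out (row 4 already has a 2).
  r5c7 is out (row 5 already has a 2).
  r5c9 is out (row 5 already has a 2).
  So the only cell in box 6 that can hold 2 is r6c7.
  So r6c7 = 2.
For r3c2:
  Row 3 already contains {1, 2, 4, 5, 7, 8, 9}.
  Column 2 already contains {1, 2, 5, 7, 9}.
  Its 3×3 block (box 1) already contains {1, 2, 3, 5, 7, 8}.
  The only value from 1–9 not eliminated is 6, so r3c2 = 6.

2,6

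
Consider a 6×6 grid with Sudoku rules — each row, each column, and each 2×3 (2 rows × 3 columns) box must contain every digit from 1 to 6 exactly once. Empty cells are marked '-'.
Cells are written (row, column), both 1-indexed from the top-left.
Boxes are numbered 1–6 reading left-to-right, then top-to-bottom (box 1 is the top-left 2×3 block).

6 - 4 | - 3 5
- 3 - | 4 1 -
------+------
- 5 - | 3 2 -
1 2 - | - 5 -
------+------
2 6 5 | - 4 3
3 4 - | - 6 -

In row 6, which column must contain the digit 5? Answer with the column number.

Consider where 5 can go in row 6.
(6,3) is out (column 3 already has a 5).
(6,6) is out (column 6 already has a 5).
So the only cell in row 6 that can hold 5 is (6,4).
That is column 4.

4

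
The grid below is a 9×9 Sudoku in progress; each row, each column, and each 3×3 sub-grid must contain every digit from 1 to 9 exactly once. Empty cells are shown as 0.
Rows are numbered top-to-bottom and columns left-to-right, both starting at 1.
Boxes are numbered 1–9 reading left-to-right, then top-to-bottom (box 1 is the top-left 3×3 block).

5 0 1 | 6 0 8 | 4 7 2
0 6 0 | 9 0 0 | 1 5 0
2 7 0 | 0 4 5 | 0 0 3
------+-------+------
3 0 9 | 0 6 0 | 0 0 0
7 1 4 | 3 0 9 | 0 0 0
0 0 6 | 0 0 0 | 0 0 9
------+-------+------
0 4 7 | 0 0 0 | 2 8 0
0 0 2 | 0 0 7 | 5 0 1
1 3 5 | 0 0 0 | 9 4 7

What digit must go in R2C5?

Cell R2C5 itself could take any of {2, 3, 7} by direct elimination.
Consider where 7 can go in row 2.
R2C1 is out (column 1 already has a 7).
R2C3 is out (column 3 already has a 7).
R2C6 is out (column 6 already has a 7).
R2C9 is out (column 9 already has a 7).
So the only cell in row 2 that can hold 7 is R2C5.
Therefore R2C5 = 7.

7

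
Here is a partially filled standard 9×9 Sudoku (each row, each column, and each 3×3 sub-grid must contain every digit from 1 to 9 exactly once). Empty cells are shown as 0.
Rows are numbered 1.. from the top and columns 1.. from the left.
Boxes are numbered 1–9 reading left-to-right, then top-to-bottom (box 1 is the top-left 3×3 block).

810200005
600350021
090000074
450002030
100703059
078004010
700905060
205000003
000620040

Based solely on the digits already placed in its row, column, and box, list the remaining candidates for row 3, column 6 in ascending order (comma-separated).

1,6,8

Row 3 already contains {4, 7, 9}.
Column 6 already contains {2, 3, 4, 5}.
Its 3×3 block (box 2) already contains {2, 3, 5}.
Removing those from 1–9 leaves {1, 6, 8} as the candidates for row 3, column 6.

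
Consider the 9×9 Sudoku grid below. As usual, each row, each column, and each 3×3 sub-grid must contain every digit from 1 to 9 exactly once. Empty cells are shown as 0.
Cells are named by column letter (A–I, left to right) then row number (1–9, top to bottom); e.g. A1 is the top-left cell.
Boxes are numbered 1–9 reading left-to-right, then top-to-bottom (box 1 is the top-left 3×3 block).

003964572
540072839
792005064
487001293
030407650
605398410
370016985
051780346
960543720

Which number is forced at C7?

Row 7 already contains {1, 3, 5, 6, 7, 8, 9}.
Column C already contains {1, 2, 3, 5, 7}.
Its 3×3 block (box 7) already contains {1, 3, 5, 6, 7, 9}.
The only value from 1–9 not eliminated is 4, so C7 = 4.

4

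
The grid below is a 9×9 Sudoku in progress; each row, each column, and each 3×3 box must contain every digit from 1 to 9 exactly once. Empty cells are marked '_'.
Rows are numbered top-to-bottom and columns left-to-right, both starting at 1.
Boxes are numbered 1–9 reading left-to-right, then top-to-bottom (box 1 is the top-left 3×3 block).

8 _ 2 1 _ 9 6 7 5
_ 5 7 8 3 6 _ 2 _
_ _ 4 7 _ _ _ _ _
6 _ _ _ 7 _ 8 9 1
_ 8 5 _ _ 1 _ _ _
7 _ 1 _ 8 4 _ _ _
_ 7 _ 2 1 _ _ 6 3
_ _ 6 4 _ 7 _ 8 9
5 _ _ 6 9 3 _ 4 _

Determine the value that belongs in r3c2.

6

Cell r3c2 itself could take any of {1, 3, 6, 9} by direct elimination.
Consider where 6 can go in box 1.
r1c2 is out (row 1 already has a 6).
r2c1 is out (row 2 already has a 6).
r3c1 is out (column 1 already has a 6).
So the only cell in box 1 that can hold 6 is r3c2.
Therefore r3c2 = 6.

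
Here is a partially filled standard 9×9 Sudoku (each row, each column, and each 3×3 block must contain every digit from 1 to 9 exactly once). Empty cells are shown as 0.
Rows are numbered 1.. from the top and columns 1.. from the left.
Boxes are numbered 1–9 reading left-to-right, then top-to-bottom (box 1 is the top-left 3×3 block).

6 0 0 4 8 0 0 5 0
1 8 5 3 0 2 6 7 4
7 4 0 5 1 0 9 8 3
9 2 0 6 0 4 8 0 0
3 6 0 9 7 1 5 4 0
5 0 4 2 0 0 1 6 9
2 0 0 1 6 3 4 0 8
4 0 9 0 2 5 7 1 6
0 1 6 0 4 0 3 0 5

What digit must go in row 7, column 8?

9

Row 7 already contains {1, 2, 3, 4, 6, 8}.
Column 8 already contains {1, 4, 5, 6, 7, 8}.
Its 3×3 block (box 9) already contains {1, 3, 4, 5, 6, 7, 8}.
The only value from 1–9 not eliminated is 9, so row 7, column 8 = 9.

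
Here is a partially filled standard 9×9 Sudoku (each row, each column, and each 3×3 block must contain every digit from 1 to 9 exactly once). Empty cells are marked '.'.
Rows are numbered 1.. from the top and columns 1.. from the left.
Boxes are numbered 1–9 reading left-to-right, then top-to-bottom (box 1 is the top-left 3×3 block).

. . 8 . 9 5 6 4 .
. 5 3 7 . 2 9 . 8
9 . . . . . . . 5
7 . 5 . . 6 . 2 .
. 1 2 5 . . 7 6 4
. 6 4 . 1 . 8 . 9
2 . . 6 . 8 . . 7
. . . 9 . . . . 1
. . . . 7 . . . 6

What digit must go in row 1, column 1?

1

Row 1 already contains {4, 5, 6, 8, 9}.
Column 1 already contains {2, 7, 9}.
Its 3×3 block (box 1) already contains {3, 5, 8, 9}.
The only value from 1–9 not eliminated is 1, so row 1, column 1 = 1.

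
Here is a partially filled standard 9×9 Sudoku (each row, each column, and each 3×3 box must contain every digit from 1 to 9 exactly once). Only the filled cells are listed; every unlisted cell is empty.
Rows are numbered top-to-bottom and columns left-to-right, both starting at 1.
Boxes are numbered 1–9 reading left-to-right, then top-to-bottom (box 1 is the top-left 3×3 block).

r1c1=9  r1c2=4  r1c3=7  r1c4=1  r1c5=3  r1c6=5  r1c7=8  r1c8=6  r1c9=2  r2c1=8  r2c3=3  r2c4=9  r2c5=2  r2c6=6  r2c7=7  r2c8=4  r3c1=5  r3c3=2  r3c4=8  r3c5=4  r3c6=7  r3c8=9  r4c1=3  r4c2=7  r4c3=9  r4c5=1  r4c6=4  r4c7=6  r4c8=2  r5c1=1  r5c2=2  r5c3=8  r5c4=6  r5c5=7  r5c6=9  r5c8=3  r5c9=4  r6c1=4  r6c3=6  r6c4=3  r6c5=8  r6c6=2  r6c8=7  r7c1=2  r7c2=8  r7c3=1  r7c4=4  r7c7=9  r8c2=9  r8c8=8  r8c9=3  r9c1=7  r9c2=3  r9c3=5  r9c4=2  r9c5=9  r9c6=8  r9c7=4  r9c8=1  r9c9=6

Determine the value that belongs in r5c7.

Row 5 already contains {1, 2, 3, 4, 6, 7, 8, 9}.
Column 7 already contains {4, 6, 7, 8, 9}.
Its 3×3 block (box 6) already contains {2, 3, 4, 6, 7}.
The only value from 1–9 not eliminated is 5, so r5c7 = 5.

5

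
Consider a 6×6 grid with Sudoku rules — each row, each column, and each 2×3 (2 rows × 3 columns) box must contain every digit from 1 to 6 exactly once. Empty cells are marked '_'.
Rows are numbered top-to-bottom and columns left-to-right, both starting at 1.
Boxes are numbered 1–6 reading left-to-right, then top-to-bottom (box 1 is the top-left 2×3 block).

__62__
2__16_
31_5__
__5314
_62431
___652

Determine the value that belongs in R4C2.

Row 4 already contains {1, 3, 4, 5}.
Column 2 already contains {1, 6}.
Its 2×3 block (box 3) already contains {1, 3, 5}.
The only value from 1–6 not eliminated is 2, so R4C2 = 2.

2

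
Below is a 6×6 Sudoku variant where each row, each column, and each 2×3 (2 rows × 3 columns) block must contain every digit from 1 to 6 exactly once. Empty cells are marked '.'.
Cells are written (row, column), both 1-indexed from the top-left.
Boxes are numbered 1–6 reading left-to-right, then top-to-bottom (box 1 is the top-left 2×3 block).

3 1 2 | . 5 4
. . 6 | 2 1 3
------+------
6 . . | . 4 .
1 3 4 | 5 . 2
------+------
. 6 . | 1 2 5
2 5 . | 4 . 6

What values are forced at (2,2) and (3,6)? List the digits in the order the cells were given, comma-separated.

4,1

For (2,2):
  Row 2 already contains {1, 2, 3, 6}.
  Column 2 already contains {1, 3, 5, 6}.
  Its 2×3 block (box 1) already contains {1, 2, 3, 6}.
  The only value from 1–6 not eliminated is 4, so (2,2) = 4.
For (3,6):
  Row 3 already contains {4, 6}.
  Column 6 already contains {2, 3, 4, 5, 6}.
  Its 2×3 block (box 4) already contains {2, 4, 5}.
  The only value from 1–6 not eliminated is 1, so (3,6) = 1.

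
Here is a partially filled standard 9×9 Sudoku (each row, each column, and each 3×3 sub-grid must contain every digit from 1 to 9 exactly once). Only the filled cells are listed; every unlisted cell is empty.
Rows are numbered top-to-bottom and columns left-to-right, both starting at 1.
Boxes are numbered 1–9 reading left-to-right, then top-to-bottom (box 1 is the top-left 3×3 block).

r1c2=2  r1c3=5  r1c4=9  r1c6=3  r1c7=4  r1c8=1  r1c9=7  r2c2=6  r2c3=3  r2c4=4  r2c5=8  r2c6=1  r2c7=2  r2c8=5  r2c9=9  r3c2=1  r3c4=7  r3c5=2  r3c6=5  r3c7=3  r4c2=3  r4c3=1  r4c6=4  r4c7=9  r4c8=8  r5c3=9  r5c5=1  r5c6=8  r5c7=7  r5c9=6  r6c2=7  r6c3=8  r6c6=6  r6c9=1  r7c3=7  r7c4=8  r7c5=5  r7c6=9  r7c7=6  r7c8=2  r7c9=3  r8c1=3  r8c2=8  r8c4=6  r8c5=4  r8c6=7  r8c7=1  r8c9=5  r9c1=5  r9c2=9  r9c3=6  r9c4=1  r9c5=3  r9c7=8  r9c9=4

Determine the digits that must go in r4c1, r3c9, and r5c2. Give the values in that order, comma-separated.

6,8,5

For r4c1:
  Consider where 6 can go in column 1.
  r1c1 is out (box 1 already has a 6). r2c1 is out (row 2 already has a 6). r3c1 is out (box 1 already has a 6). r5c1 is out (row 5 already has a 6). The remaining empty cells in column 1 are similarly blocked.
  So the only cell in column 1 that can hold 6 is r4c1.
  So r4c1 = 6.
For r3c9:
  Row 3 already contains {1, 2, 3, 5, 7}.
  Column 9 already contains {1, 3, 4, 5, 6, 7, 9}.
  Its 3×3 block (box 3) already contains {1, 2, 3, 4, 5, 7, 9}.
  The only value from 1–9 not eliminated is 8, so r3c9 = 8.
For r5c2:
  Consider where 5 can go in column 2.
  r7c2 is out (row 7 already has a 5).
  So the only cell in column 2 that can hold 5 is r5c2.
  So r5c2 = 5.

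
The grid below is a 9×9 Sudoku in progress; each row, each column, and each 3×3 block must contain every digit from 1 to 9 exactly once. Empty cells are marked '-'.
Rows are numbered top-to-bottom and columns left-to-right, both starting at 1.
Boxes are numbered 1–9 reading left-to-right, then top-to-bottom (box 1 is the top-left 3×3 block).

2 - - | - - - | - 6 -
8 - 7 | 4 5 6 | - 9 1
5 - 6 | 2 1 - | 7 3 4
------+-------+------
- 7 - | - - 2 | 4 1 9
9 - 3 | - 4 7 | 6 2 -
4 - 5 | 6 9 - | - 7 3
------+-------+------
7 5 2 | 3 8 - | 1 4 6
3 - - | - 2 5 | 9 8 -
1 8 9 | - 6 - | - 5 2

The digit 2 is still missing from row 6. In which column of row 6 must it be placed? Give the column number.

Consider where 2 can go in row 6.
R6C6 is out (column 6 already has a 2).
R6C7 is out (box 6 already has a 2).
So the only cell in row 6 that can hold 2 is R6C2.
That is column 2.

2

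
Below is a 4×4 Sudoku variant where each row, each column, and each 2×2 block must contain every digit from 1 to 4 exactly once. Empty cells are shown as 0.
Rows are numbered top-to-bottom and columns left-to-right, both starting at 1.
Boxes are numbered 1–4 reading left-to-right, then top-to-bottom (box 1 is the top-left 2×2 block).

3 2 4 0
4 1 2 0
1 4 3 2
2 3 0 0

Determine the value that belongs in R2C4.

Row 2 already contains {1, 2, 4}.
Column 4 already contains {2}.
Its 2×2 block (box 2) already contains {2, 4}.
The only value from 1–4 not eliminated is 3, so R2C4 = 3.

3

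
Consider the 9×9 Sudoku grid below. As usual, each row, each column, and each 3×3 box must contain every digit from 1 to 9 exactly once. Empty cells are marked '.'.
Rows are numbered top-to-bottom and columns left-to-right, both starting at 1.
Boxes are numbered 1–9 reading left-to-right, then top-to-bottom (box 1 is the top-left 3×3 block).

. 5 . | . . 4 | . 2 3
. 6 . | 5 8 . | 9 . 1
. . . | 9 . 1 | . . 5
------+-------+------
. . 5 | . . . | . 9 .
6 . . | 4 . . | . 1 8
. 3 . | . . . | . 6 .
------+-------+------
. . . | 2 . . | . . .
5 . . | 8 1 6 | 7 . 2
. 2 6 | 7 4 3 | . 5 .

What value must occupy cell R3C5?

Cell R3C5 itself could take any of {2, 3, 6, 7} by direct elimination.
Consider where 3 can go in box 2.
R1C4 is out (row 1 already has a 3).
R1C5 is out (row 1 already has a 3).
R2C6 is out (column 6 already has a 3).
So the only cell in box 2 that can hold 3 is R3C5.
Therefore R3C5 = 3.

3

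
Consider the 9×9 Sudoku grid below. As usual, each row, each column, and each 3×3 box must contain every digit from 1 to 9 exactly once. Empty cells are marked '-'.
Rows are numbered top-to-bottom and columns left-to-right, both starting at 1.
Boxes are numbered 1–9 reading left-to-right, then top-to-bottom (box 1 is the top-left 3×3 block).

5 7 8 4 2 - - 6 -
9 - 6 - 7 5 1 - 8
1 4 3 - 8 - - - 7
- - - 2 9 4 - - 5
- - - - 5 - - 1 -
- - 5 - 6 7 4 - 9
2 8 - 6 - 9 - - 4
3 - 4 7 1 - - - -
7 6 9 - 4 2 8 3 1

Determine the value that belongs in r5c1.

Cell r5c1 itself could take any of {4, 6, 8} by direct elimination.
Consider where 4 can go in box 4.
r4c1 is out (row 4 already has a 4). r4c2 is out (row 4 already has a 4). r4c3 is out (row 4 already has a 4). r5c2 is out (column 2 already has a 4). The remaining empty cells in box 4 are similarly blocked.
So the only cell in box 4 that can hold 4 is r5c1.
Therefore r5c1 = 4.

4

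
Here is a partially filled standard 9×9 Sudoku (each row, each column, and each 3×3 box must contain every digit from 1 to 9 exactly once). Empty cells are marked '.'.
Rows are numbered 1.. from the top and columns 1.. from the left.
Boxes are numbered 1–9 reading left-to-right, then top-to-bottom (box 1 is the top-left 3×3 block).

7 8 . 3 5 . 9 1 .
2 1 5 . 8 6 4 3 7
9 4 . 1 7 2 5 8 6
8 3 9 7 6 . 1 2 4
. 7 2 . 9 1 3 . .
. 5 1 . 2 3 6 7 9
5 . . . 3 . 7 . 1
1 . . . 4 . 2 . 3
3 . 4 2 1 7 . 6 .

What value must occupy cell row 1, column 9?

2

Row 1 already contains {1, 3, 5, 7, 8, 9}.
Column 9 already contains {1, 3, 4, 6, 7, 9}.
Its 3×3 block (box 3) already contains {1, 3, 4, 5, 6, 7, 8, 9}.
The only value from 1–9 not eliminated is 2, so row 1, column 9 = 2.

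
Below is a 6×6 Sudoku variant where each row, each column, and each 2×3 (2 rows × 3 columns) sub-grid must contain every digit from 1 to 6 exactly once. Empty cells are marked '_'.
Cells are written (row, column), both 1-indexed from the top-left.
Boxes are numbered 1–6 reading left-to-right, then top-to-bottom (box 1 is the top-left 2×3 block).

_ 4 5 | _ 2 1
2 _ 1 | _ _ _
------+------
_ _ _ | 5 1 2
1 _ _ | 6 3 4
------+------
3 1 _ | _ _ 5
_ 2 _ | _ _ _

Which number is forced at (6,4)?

1

Cell (6,4) itself could take any of {1, 3, 4} by direct elimination.
Consider where 1 can go in row 6.
(6,1) is out (column 1 already has a 1).
(6,3) is out (column 3 already has a 1).
(6,5) is out (column 5 already has a 1).
(6,6) is out (column 6 already has a 1).
So the only cell in row 6 that can hold 1 is (6,4).
Therefore (6,4) = 1.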